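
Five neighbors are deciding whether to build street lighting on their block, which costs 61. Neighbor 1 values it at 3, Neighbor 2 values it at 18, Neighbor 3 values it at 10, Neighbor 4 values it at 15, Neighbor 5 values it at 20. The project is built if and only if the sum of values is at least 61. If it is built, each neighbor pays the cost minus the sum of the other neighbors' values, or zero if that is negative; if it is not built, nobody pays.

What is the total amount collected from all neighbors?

Total value 66 ≥ cost 61, so it is built.
Neighbor 1: others sum to 63; max(0, 61 - 63) = 0.
Neighbor 2: others sum to 48; max(0, 61 - 48) = 13.
Neighbor 3: others sum to 56; max(0, 61 - 56) = 5.
Neighbor 4: others sum to 51; max(0, 61 - 51) = 10.
Neighbor 5: others sum to 46; max(0, 61 - 46) = 15.
Total collected = 0 + 13 + 5 + 10 + 15 = 43.

43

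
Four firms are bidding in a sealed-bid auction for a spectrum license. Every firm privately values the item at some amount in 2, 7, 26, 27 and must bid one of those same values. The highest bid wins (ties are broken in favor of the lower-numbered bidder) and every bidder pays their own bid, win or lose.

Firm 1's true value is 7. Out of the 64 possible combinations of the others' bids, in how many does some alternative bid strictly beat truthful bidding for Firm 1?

57

Others bid (2, 2, 2): truth gives 0; bid 2 gives 5 > 0. Violating.
Others bid (2, 2, 26): truth gives -7; bid 2 gives -2 > -7. Violating.
Others bid (2, 2, 27): truth gives -7; bid 2 gives -2 > -7. Violating.
Others bid (2, 7, 26): truth gives -7; bid 2 gives -2 > -7. Violating.
Others bid (2, 2, 7): truth gives 0; no alternative beats it.
Others bid (2, 7, 2): truth gives 0; no alternative beats it.
(Checking all 64 profiles: 57 have a profitable deviation, 7 do not.)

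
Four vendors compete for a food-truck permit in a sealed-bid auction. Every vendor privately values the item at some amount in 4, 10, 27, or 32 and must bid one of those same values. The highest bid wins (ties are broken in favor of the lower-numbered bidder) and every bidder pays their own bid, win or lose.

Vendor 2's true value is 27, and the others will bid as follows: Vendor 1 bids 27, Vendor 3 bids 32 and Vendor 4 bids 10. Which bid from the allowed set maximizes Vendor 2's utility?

4

Bid 4: loses but pays 4, utility -4.
Bid 10: loses but pays 10, utility -10.
Bid 27: loses but pays 27, utility -27.
Bid 32: wins, pays 32, utility 27 - 32 = -5.
The best choice is 4 with utility -4.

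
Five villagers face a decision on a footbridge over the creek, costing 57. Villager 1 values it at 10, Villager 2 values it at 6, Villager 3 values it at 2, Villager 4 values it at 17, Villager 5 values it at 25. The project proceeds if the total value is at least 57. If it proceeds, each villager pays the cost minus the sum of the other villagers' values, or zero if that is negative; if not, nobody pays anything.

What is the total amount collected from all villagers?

Total value 60 ≥ cost 57, so it is built.
Villager 1: others sum to 50; max(0, 57 - 50) = 7.
Villager 2: others sum to 54; max(0, 57 - 54) = 3.
Villager 3: others sum to 58; max(0, 57 - 58) = 0.
Villager 4: others sum to 43; max(0, 57 - 43) = 14.
Villager 5: others sum to 35; max(0, 57 - 35) = 22.
Total collected = 7 + 3 + 0 + 14 + 22 = 46.

46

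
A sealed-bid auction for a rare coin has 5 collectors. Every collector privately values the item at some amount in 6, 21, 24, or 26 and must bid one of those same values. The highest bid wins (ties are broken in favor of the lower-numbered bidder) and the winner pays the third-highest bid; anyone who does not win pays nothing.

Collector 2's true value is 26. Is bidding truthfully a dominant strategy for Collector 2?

Check each profile of the others' bids and compare truth against every alternative bid.
Others bid (6, 6, 6, 26): truth gives 20, best alternative gives 0.
Others bid (6, 6, 26, 6): truth gives 20, best alternative gives 0.
Others bid (6, 26, 6, 6): truth gives 20, best alternative gives 0.
Others bid (24, 6, 6, 6): truth gives 20, best alternative gives 0.
Others bid (6, 6, 21, 26): truth gives 5, best alternative gives 0.
Others bid (6, 6, 26, 21): truth gives 5, best alternative gives 0.
(Remaining 250 profiles checked similarly; truth is weakly best in each.)
In every case the truthful bid is at least as good as any alternative, so it is a dominant strategy.

Yes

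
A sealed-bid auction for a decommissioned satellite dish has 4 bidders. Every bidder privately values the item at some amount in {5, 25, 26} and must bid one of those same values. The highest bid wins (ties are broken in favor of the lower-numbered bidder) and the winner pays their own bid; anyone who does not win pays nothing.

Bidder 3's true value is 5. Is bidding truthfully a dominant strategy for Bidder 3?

Check each profile of the others' bids and compare truth against every alternative bid.
Others bid (5, 5, 5): truth gives 0, best alternative gives -20.
Others bid (5, 5, 25): truth gives 0, best alternative gives -20.
Others bid (5, 5, 26): truth gives 0, best alternative gives 0.
Others bid (5, 25, 5): truth gives 0, best alternative gives 0.
Others bid (5, 25, 25): truth gives 0, best alternative gives 0.
Others bid (5, 25, 26): truth gives 0, best alternative gives 0.
(Remaining 21 profiles checked similarly; truth is weakly best in each.)
In every case the truthful bid is at least as good as any alternative, so it is a dominant strategy.

Yes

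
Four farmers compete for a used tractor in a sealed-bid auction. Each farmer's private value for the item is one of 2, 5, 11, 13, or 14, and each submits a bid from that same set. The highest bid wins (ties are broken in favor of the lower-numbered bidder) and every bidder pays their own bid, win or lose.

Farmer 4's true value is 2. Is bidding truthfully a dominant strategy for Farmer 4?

Check each profile of the others' bids and compare truth against every alternative bid.
Others bid (2, 2, 5): truth gives -2, best alternative gives -5.
Others bid (2, 2, 11): truth gives -2, best alternative gives -5.
Others bid (2, 2, 13): truth gives -2, best alternative gives -5.
Others bid (2, 2, 14): truth gives -2, best alternative gives -5.
Others bid (2, 5, 2): truth gives -2, best alternative gives -5.
Others bid (2, 5, 5): truth gives -2, best alternative gives -5.
(Remaining 119 profiles checked similarly; truth is weakly best in each.)
In every case the truthful bid is at least as good as any alternative, so it is a dominant strategy.

Yes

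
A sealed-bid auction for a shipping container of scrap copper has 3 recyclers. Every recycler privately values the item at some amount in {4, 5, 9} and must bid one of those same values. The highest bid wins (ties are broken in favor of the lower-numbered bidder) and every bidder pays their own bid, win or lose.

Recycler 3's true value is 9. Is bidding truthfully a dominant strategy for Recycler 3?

Consider the case where Recycler 1 bids 4 and Recycler 2 bids 4.
Truthful bid 9: wins, pays 9, utility 9 - 9 = 0.
Bid 5 instead: wins, pays 5, utility 9 - 5 = 4.
Since 4 > 0, bidding 5 is strictly better here, so truthful bidding is not dominant.

No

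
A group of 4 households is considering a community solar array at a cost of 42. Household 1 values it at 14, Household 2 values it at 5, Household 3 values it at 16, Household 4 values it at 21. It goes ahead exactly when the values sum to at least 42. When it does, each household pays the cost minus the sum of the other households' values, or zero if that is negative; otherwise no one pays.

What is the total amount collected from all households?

Total value 56 ≥ cost 42, so it is built.
Household 1: others sum to 42; max(0, 42 - 42) = 0.
Household 2: others sum to 51; max(0, 42 - 51) = 0.
Household 3: others sum to 40; max(0, 42 - 40) = 2.
Household 4: others sum to 35; max(0, 42 - 35) = 7.
Total collected = 0 + 0 + 2 + 7 = 9.

9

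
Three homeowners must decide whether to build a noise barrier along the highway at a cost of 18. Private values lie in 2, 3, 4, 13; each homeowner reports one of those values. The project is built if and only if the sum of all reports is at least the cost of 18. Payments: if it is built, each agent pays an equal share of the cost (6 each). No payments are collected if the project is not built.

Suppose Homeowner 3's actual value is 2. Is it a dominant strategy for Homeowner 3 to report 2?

Yes

Check each profile of the others' reports and compare truth against every alternative report.
Others report (2, 13): truth gives 0, best alternative gives -4.
Others report (13, 2): truth gives 0, best alternative gives -4.
Others report (3, 13): truth gives -4, best alternative gives -4.
Others report (4, 13): truth gives -4, best alternative gives -4.
Others report (13, 3): truth gives -4, best alternative gives -4.
Others report (13, 4): truth gives -4, best alternative gives -4.
(Remaining 10 profiles checked similarly; truth is weakly best in each.)
In every case the truthful report is at least as good as any alternative, so it is a dominant strategy.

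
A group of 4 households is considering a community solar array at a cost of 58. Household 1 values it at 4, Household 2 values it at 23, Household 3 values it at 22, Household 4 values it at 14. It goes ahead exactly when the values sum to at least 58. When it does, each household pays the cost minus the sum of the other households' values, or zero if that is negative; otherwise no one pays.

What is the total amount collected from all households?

44

Total value 63 ≥ cost 58, so it is built.
Household 1: others sum to 59; max(0, 58 - 59) = 0.
Household 2: others sum to 40; max(0, 58 - 40) = 18.
Household 3: others sum to 41; max(0, 58 - 41) = 17.
Household 4: others sum to 49; max(0, 58 - 49) = 9.
Total collected = 0 + 18 + 17 + 9 = 44.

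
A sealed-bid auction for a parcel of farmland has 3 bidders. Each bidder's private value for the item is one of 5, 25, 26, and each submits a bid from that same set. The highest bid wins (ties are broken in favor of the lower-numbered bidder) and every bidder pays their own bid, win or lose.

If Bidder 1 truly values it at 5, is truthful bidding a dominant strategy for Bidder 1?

Yes

Check each profile of the others' bids and compare truth against every alternative bid.
Others bid (5, 5): truth gives 0, best alternative gives -20.
Others bid (5, 26): truth gives -5, best alternative gives -21.
Others bid (25, 26): truth gives -5, best alternative gives -21.
Others bid (26, 5): truth gives -5, best alternative gives -21.
Others bid (26, 25): truth gives -5, best alternative gives -21.
Others bid (26, 26): truth gives -5, best alternative gives -21.
(Remaining 3 profiles checked similarly; truth is weakly best in each.)
In every case the truthful bid is at least as good as any alternative, so it is a dominant strategy.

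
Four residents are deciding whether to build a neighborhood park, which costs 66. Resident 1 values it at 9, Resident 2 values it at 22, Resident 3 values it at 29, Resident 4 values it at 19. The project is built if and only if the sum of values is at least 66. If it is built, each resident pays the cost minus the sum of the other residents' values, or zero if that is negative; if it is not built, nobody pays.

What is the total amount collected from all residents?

Total value 79 ≥ cost 66, so it is built.
Resident 1: others sum to 70; max(0, 66 - 70) = 0.
Resident 2: others sum to 57; max(0, 66 - 57) = 9.
Resident 3: others sum to 50; max(0, 66 - 50) = 16.
Resident 4: others sum to 60; max(0, 66 - 60) = 6.
Total collected = 0 + 9 + 16 + 6 = 31.

31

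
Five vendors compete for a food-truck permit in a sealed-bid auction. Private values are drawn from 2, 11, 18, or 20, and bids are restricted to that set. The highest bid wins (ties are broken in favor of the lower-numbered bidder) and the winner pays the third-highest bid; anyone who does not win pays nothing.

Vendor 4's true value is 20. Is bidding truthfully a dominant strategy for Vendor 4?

Yes

Check each profile of the others' bids and compare truth against every alternative bid.
Others bid (2, 2, 2, 20): truth gives 18, best alternative gives 0.
Others bid (2, 2, 18, 2): truth gives 18, best alternative gives 0.
Others bid (2, 18, 2, 2): truth gives 18, best alternative gives 0.
Others bid (18, 2, 2, 2): truth gives 18, best alternative gives 0.
Others bid (2, 2, 11, 20): truth gives 9, best alternative gives 0.
Others bid (2, 2, 18, 11): truth gives 9, best alternative gives 0.
(Remaining 250 profiles checked similarly; truth is weakly best in each.)
In every case the truthful bid is at least as good as any alternative, so it is a dominant strategy.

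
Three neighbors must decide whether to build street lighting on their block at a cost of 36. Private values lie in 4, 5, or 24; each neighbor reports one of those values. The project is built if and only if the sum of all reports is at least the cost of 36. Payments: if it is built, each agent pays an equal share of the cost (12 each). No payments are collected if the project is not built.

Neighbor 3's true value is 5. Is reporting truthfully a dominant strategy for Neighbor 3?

Yes

Check each profile of the others' reports and compare truth against every alternative report.
Others report (24, 24): truth gives -7, best alternative gives -7.
Others report (4, 4): truth gives 0, best alternative gives 0.
Others report (4, 5): truth gives 0, best alternative gives 0.
Others report (4, 24): truth gives 0, best alternative gives 0.
Others report (5, 4): truth gives 0, best alternative gives 0.
Others report (5, 5): truth gives 0, best alternative gives 0.
(Remaining 3 profiles checked similarly; truth is weakly best in each.)
In every case the truthful report is at least as good as any alternative, so it is a dominant strategy.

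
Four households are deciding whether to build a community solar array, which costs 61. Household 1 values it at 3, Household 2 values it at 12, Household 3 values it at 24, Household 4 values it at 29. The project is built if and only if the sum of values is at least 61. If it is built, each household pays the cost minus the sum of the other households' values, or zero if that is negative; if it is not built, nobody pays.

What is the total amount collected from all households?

44

Total value 68 ≥ cost 61, so it is built.
Household 1: others sum to 65; max(0, 61 - 65) = 0.
Household 2: others sum to 56; max(0, 61 - 56) = 5.
Household 3: others sum to 44; max(0, 61 - 44) = 17.
Household 4: others sum to 39; max(0, 61 - 39) = 22.
Total collected = 0 + 5 + 17 + 22 = 44.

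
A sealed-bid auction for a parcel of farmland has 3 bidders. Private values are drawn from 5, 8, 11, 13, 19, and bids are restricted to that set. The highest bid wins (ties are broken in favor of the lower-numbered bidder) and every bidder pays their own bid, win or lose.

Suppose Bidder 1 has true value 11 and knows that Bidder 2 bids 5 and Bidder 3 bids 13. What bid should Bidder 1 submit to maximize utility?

13

Bid 5: loses but pays 5, utility -5.
Bid 8: loses but pays 8, utility -8.
Bid 11: loses but pays 11, utility -11.
Bid 13: wins, pays 13, utility 11 - 13 = -2.
Bid 19: wins, pays 19, utility 11 - 19 = -8.
The best choice is 13 with utility -2.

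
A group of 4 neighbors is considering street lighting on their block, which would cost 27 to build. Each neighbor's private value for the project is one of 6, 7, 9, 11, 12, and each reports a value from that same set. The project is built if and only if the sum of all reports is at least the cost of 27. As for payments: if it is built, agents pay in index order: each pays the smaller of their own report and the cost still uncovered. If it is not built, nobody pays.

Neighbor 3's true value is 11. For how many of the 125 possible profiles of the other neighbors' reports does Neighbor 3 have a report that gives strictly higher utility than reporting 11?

95

Others report (6, 6, 6): truth gives 0; report 9 gives 2 > 0. Violating.
Others report (6, 6, 7): truth gives 0; report 9 gives 2 > 0. Violating.
Others report (6, 6, 9): truth gives 0; report 6 gives 5 > 0. Violating.
Others report (6, 6, 11): truth gives 0; report 6 gives 5 > 0. Violating.
Others report (9, 12, 6): truth gives 5; no alternative beats it.
Others report (9, 12, 7): truth gives 5; no alternative beats it.
(Checking all 125 profiles: 95 have a profitable deviation, 30 do not.)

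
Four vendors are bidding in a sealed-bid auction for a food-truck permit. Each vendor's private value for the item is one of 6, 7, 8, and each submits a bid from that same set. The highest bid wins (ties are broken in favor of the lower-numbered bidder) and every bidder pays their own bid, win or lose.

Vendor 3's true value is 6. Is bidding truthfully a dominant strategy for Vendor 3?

No

Consider the case where Vendor 1 bids 6, Vendor 2 bids 6 and Vendor 4 bids 6.
Truthful bid 6: loses but pays 6, utility -6.
Bid 7 instead: wins, pays 7, utility 6 - 7 = -1.
Since -1 > -6, bidding 7 is strictly better here, so truthful bidding is not dominant.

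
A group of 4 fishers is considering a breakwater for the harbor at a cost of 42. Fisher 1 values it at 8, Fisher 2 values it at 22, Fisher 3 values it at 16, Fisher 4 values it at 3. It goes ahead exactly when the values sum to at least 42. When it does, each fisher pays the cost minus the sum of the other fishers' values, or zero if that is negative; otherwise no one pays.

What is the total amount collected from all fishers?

25

Total value 49 ≥ cost 42, so it is built.
Fisher 1: others sum to 41; max(0, 42 - 41) = 1.
Fisher 2: others sum to 27; max(0, 42 - 27) = 15.
Fisher 3: others sum to 33; max(0, 42 - 33) = 9.
Fisher 4: others sum to 46; max(0, 42 - 46) = 0.
Total collected = 1 + 15 + 9 + 0 = 25.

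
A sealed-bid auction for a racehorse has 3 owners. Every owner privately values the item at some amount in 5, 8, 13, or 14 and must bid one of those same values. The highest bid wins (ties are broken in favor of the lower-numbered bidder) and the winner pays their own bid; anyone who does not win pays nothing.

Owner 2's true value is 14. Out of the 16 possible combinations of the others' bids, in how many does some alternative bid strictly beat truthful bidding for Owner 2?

6

Others bid (5, 5): truth gives 0; bid 8 gives 6 > 0. Violating.
Others bid (5, 8): truth gives 0; bid 8 gives 6 > 0. Violating.
Others bid (5, 13): truth gives 0; bid 13 gives 1 > 0. Violating.
Others bid (8, 5): truth gives 0; bid 13 gives 1 > 0. Violating.
Others bid (5, 14): truth gives 0; no alternative beats it.
Others bid (8, 14): truth gives 0; no alternative beats it.
(Checking all 16 profiles: 6 have a profitable deviation, 10 do not.)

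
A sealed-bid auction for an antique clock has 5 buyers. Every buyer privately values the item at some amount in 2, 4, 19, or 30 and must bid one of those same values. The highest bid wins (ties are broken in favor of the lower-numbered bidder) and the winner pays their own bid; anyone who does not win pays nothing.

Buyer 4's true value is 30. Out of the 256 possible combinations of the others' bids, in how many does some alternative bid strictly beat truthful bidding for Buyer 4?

Others bid (2, 2, 2, 2): truth gives 0; bid 4 gives 26 > 0. Violating.
Others bid (2, 2, 2, 4): truth gives 0; bid 4 gives 26 > 0. Violating.
Others bid (2, 2, 2, 19): truth gives 0; bid 19 gives 11 > 0. Violating.
Others bid (2, 2, 4, 2): truth gives 0; bid 19 gives 11 > 0. Violating.
Others bid (2, 2, 2, 30): truth gives 0; no alternative beats it.
Others bid (2, 2, 4, 30): truth gives 0; no alternative beats it.
(Checking all 256 profiles: 24 have a profitable deviation, 232 do not.)

24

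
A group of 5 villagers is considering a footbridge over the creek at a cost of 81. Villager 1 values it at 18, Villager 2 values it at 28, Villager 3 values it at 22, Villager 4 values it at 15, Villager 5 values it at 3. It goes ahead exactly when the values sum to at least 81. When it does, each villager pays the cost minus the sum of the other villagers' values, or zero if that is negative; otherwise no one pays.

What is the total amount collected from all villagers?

Total value 86 ≥ cost 81, so it is built.
Villager 1: others sum to 68; max(0, 81 - 68) = 13.
Villager 2: others sum to 58; max(0, 81 - 58) = 23.
Villager 3: others sum to 64; max(0, 81 - 64) = 17.
Villager 4: others sum to 71; max(0, 81 - 71) = 10.
Villager 5: others sum to 83; max(0, 81 - 83) = 0.
Total collected = 13 + 23 + 17 + 10 + 0 = 63.

63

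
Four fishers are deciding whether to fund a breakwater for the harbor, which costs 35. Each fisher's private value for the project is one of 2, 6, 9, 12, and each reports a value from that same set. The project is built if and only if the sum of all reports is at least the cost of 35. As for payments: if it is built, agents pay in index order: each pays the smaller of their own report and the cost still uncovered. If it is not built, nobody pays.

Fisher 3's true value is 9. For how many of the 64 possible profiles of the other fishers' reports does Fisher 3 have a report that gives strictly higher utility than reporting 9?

10

Others report (6, 12, 12): truth gives 0; report 6 gives 3 > 0. Violating.
Others report (9, 9, 12): truth gives 0; report 6 gives 3 > 0. Violating.
Others report (9, 12, 9): truth gives 0; report 6 gives 3 > 0. Violating.
Others report (9, 12, 12): truth gives 0; report 2 gives 7 > 0. Violating.
Others report (2, 2, 2): truth gives 0; no alternative beats it.
Others report (2, 2, 6): truth gives 0; no alternative beats it.
(Checking all 64 profiles: 10 have a profitable deviation, 54 do not.)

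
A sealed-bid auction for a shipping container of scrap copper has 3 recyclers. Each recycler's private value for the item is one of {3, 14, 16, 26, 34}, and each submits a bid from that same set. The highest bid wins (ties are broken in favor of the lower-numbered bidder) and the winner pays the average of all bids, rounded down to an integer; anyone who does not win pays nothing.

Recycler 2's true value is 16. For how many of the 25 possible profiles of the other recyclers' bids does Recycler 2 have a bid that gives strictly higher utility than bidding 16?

Others bid (3, 3): truth gives 9; bid 14 gives 10 > 9. Violating.
Others bid (3, 14): truth gives 5; bid 14 gives 6 > 5. Violating.
Others bid (16, 3): truth gives 0; bid 26 gives 1 > 0. Violating.
Others bid (3, 16): truth gives 5; no alternative beats it.
Others bid (3, 26): truth gives 0; no alternative beats it.
(Checking all 25 profiles: 3 have a profitable deviation, 22 do not.)

3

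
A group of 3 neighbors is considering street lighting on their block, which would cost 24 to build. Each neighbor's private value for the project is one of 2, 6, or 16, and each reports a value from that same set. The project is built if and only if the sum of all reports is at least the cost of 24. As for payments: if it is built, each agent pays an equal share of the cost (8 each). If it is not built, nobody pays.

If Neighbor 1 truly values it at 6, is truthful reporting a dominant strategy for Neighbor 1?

No

Consider the case where Neighbor 2 reports 2 and Neighbor 3 reports 16.
Truthful report 6: project built, pays 8, utility 6 - 8 = -2.
Report 2 instead: project not built, utility 0.
Since 0 > -2, reporting 2 is strictly better here, so truthful reporting is not dominant.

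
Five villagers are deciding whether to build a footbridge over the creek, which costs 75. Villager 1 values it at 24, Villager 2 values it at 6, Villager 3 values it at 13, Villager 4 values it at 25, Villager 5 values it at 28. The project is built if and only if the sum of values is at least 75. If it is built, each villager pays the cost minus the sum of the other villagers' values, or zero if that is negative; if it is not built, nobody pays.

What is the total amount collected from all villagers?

Total value 96 ≥ cost 75, so it is built.
Villager 1: others sum to 72; max(0, 75 - 72) = 3.
Villager 2: others sum to 90; max(0, 75 - 90) = 0.
Villager 3: others sum to 83; max(0, 75 - 83) = 0.
Villager 4: others sum to 71; max(0, 75 - 71) = 4.
Villager 5: others sum to 68; max(0, 75 - 68) = 7.
Total collected = 3 + 0 + 0 + 4 + 7 = 14.

14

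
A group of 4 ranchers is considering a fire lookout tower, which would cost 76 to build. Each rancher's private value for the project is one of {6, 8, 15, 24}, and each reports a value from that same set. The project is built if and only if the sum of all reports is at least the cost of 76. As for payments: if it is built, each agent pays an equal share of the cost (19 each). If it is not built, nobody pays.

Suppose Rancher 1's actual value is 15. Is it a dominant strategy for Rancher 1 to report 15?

Consider the case where Rancher 2 reports 15, Rancher 3 reports 24 and Rancher 4 reports 24.
Truthful report 15: project built, pays 19, utility 15 - 19 = -4.
Report 6 instead: project not built, utility 0.
Since 0 > -4, reporting 6 is strictly better here, so truthful reporting is not dominant.

No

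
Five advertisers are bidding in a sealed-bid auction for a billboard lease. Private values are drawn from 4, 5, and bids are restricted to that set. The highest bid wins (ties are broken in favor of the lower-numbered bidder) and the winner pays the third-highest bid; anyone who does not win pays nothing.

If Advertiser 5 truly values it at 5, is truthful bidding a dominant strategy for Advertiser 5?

Yes

Check each profile of the others' bids and compare truth against every alternative bid.
Others bid (4, 4, 4, 4): truth gives 1, best alternative gives 0.
Others bid (4, 4, 4, 5): truth gives 0, best alternative gives 0.
Others bid (4, 4, 5, 4): truth gives 0, best alternative gives 0.
Others bid (4, 4, 5, 5): truth gives 0, best alternative gives 0.
Others bid (4, 5, 4, 4): truth gives 0, best alternative gives 0.
Others bid (4, 5, 4, 5): truth gives 0, best alternative gives 0.
(Remaining 10 profiles checked similarly; truth is weakly best in each.)
In every case the truthful bid is at least as good as any alternative, so it is a dominant strategy.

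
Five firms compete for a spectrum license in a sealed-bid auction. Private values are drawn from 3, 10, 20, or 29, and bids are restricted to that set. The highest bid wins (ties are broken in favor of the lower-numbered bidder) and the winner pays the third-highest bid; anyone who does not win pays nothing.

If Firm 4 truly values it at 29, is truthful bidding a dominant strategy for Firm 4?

Yes

Check each profile of the others' bids and compare truth against every alternative bid.
Others bid (3, 3, 3, 29): truth gives 26, best alternative gives 0.
Others bid (3, 3, 20, 3): truth gives 26, best alternative gives 0.
Others bid (3, 20, 3, 3): truth gives 26, best alternative gives 0.
Others bid (20, 3, 3, 3): truth gives 26, best alternative gives 0.
Others bid (3, 3, 10, 29): truth gives 19, best alternative gives 0.
Others bid (3, 3, 20, 10): truth gives 19, best alternative gives 0.
(Remaining 250 profiles checked similarly; truth is weakly best in each.)
In every case the truthful bid is at least as good as any alternative, so it is a dominant strategy.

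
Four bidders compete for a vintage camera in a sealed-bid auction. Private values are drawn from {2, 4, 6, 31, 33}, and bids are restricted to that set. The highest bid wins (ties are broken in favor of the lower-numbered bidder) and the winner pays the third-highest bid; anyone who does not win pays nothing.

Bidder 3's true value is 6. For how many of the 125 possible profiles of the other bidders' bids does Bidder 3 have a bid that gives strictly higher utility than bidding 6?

Others bid (2, 2, 31): truth gives 0; bid 31 gives 4 > 0. Violating.
Others bid (2, 2, 33): truth gives 0; bid 33 gives 4 > 0. Violating.
Others bid (2, 4, 31): truth gives 0; bid 31 gives 2 > 0. Violating.
Others bid (2, 4, 33): truth gives 0; bid 33 gives 2 > 0. Violating.
Others bid (2, 2, 2): truth gives 4; no alternative beats it.
Others bid (2, 2, 4): truth gives 4; no alternative beats it.
(Checking all 125 profiles: 24 have a profitable deviation, 101 do not.)

24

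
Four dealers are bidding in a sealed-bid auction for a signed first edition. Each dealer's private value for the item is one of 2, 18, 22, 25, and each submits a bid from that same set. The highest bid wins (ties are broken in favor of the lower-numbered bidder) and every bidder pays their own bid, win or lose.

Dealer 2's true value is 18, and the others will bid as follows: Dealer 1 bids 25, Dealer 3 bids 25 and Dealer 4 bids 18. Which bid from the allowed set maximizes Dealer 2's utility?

2

Bid 2: loses but pays 2, utility -2.
Bid 18: loses but pays 18, utility -18.
Bid 22: loses but pays 22, utility -22.
Bid 25: loses but pays 25, utility -25.
The best choice is 2 with utility -2.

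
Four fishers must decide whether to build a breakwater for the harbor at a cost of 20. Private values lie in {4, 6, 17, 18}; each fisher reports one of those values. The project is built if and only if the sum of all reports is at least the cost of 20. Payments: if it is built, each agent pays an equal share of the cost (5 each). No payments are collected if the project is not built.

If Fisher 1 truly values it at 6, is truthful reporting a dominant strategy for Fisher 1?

Consider the case where Fisher 2 reports 4, Fisher 3 reports 4 and Fisher 4 reports 4.
Truthful report 6: project not built, utility 0.
Report 17 instead: project built, pays 5, utility 6 - 5 = 1.
Since 1 > 0, reporting 17 is strictly better here, so truthful reporting is not dominant.

No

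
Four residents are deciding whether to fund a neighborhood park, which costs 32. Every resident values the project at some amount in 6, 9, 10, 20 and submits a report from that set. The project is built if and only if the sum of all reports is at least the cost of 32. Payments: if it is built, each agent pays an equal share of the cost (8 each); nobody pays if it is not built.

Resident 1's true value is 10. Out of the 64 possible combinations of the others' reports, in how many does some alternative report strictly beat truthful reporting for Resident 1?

4

Others report (6, 6, 6): truth gives 0; report 20 gives 2 > 0. Violating.
Others report (6, 6, 9): truth gives 0; report 20 gives 2 > 0. Violating.
Others report (6, 9, 6): truth gives 0; report 20 gives 2 > 0. Violating.
Others report (9, 6, 6): truth gives 0; report 20 gives 2 > 0. Violating.
Others report (6, 6, 10): truth gives 2; no alternative beats it.
Others report (6, 6, 20): truth gives 2; no alternative beats it.
(Checking all 64 profiles: 4 have a profitable deviation, 60 do not.)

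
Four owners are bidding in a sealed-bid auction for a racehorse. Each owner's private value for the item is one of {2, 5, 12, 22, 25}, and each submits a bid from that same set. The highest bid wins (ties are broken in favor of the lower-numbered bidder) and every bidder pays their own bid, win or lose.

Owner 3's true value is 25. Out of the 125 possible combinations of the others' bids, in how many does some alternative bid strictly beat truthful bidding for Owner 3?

81

Others bid (2, 2, 2): truth gives 0; bid 5 gives 20 > 0. Violating.
Others bid (2, 2, 5): truth gives 0; bid 5 gives 20 > 0. Violating.
Others bid (2, 2, 12): truth gives 0; bid 12 gives 13 > 0. Violating.
Others bid (2, 2, 22): truth gives 0; bid 22 gives 3 > 0. Violating.
Others bid (2, 2, 25): truth gives 0; no alternative beats it.
Others bid (2, 5, 25): truth gives 0; no alternative beats it.
(Checking all 125 profiles: 81 have a profitable deviation, 44 do not.)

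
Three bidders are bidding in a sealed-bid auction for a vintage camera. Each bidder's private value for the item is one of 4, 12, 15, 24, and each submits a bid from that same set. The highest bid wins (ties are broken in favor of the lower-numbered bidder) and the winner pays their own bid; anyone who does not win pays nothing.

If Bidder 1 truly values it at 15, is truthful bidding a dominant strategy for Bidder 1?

Consider the case where Bidder 2 bids 4 and Bidder 3 bids 4.
Truthful bid 15: wins, pays 15, utility 15 - 15 = 0.
Bid 4 instead: wins, pays 4, utility 15 - 4 = 11.
Since 11 > 0, bidding 4 is strictly better here, so truthful bidding is not dominant.

No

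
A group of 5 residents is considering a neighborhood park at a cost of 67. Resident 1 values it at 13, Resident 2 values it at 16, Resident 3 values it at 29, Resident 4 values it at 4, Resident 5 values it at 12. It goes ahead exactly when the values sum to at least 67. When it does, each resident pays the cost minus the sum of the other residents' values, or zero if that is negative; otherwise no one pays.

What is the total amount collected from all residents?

42

Total value 74 ≥ cost 67, so it is built.
Resident 1: others sum to 61; max(0, 67 - 61) = 6.
Resident 2: others sum to 58; max(0, 67 - 58) = 9.
Resident 3: others sum to 45; max(0, 67 - 45) = 22.
Resident 4: others sum to 70; max(0, 67 - 70) = 0.
Resident 5: others sum to 62; max(0, 67 - 62) = 5.
Total collected = 6 + 9 + 22 + 0 + 5 = 42.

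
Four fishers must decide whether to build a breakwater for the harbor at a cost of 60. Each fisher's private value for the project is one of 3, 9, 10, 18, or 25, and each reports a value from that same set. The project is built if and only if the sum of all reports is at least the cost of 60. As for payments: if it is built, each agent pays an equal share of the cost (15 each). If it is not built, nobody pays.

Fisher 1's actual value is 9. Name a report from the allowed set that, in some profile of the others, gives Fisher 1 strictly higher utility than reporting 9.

Suppose Fisher 2 reports 3, Fisher 3 reports 25 and Fisher 4 reports 25.
Report 9: project built, pays 15, utility 9 - 15 = -6.
Report 3: project not built, utility 0.
So reporting 3 beats truth here (0 > -6).

3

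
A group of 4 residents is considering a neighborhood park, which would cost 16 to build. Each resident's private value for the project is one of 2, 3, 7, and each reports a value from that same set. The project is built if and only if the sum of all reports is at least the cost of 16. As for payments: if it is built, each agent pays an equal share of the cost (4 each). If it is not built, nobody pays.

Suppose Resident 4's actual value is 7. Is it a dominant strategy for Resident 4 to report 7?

Yes

Check each profile of the others' reports and compare truth against every alternative report.
Others report (2, 2, 7): truth gives 3, best alternative gives 0.
Others report (2, 3, 7): truth gives 3, best alternative gives 0.
Others report (2, 7, 2): truth gives 3, best alternative gives 0.
Others report (2, 7, 3): truth gives 3, best alternative gives 0.
Others report (3, 2, 7): truth gives 3, best alternative gives 0.
Others report (3, 3, 3): truth gives 3, best alternative gives 0.
(Remaining 21 profiles checked similarly; truth is weakly best in each.)
In every case the truthful report is at least as good as any alternative, so it is a dominant strategy.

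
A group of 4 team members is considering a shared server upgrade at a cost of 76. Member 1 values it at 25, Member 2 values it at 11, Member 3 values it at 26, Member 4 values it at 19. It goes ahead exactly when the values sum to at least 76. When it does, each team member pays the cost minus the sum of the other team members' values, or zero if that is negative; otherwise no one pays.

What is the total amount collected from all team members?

61

Total value 81 ≥ cost 76, so it is built.
Member 1: others sum to 56; max(0, 76 - 56) = 20.
Member 2: others sum to 70; max(0, 76 - 70) = 6.
Member 3: others sum to 55; max(0, 76 - 55) = 21.
Member 4: others sum to 62; max(0, 76 - 62) = 14.
Total collected = 20 + 6 + 21 + 14 = 61.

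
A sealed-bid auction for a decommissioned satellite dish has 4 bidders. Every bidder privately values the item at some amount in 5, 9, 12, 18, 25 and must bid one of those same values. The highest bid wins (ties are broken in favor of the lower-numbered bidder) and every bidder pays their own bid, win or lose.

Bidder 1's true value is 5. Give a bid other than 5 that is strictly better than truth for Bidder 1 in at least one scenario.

9

Suppose Bidder 2 bids 5, Bidder 3 bids 5 and Bidder 4 bids 9.
Bid 5: loses but pays 5, utility -5.
Bid 9: wins, pays 9, utility 5 - 9 = -4.
So bidding 9 beats truth here (-4 > -5).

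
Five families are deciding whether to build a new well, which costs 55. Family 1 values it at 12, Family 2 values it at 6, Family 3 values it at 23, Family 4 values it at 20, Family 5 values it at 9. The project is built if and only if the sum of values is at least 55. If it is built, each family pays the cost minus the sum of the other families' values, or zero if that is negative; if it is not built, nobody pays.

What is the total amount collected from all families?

13

Total value 70 ≥ cost 55, so it is built.
Family 1: others sum to 58; max(0, 55 - 58) = 0.
Family 2: others sum to 64; max(0, 55 - 64) = 0.
Family 3: others sum to 47; max(0, 55 - 47) = 8.
Family 4: others sum to 50; max(0, 55 - 50) = 5.
Family 5: others sum to 61; max(0, 55 - 61) = 0.
Total collected = 0 + 0 + 8 + 5 + 0 = 13.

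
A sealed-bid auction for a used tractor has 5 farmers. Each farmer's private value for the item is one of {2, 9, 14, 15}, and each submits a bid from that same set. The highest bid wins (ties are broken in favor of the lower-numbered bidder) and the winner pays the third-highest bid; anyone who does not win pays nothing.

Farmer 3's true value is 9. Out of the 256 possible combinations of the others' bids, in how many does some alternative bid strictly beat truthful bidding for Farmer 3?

Others bid (2, 2, 2, 14): truth gives 0; bid 14 gives 7 > 0. Violating.
Others bid (2, 2, 2, 15): truth gives 0; bid 15 gives 7 > 0. Violating.
Others bid (2, 2, 14, 2): truth gives 0; bid 14 gives 7 > 0. Violating.
Others bid (2, 2, 15, 2): truth gives 0; bid 15 gives 7 > 0. Violating.
Others bid (2, 2, 2, 2): truth gives 7; no alternative beats it.
Others bid (2, 2, 2, 9): truth gives 7; no alternative beats it.
(Checking all 256 profiles: 8 have a profitable deviation, 248 do not.)

8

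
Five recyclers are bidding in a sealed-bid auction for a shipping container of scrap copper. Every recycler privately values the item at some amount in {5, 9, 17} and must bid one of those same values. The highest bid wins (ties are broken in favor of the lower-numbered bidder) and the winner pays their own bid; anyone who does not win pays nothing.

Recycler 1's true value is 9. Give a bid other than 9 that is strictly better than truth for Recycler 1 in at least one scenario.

5

Suppose Recycler 2 bids 5, Recycler 3 bids 5, Recycler 4 bids 5 and Recycler 5 bids 5.
Bid 9: wins, pays 9, utility 9 - 9 = 0.
Bid 5: wins, pays 5, utility 9 - 5 = 4.
So bidding 5 beats truth here (4 > 0).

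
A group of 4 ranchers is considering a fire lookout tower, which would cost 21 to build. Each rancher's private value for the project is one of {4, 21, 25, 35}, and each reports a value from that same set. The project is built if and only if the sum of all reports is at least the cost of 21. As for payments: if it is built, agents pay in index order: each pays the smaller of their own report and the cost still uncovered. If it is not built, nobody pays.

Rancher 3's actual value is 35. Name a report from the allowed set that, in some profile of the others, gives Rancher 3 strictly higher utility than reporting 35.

4

Suppose Rancher 1 reports 4, Rancher 2 reports 4 and Rancher 4 reports 21.
Report 35: project built, pays 13, utility 35 - 13 = 22.
Report 4: project built, pays 4, utility 35 - 4 = 31.
So reporting 4 beats truth here (31 > 22).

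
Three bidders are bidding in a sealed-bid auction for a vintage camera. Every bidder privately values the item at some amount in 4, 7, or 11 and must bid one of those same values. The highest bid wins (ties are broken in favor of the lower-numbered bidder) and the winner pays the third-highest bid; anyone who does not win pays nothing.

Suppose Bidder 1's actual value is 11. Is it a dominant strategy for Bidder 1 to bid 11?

Yes

Check each profile of the others' bids and compare truth against every alternative bid.
Others bid (4, 11): truth gives 7, best alternative gives 0.
Others bid (11, 4): truth gives 7, best alternative gives 0.
Others bid (7, 11): truth gives 4, best alternative gives 0.
Others bid (11, 7): truth gives 4, best alternative gives 0.
Others bid (4, 4): truth gives 7, best alternative gives 7.
Others bid (4, 7): truth gives 7, best alternative gives 7.
(Remaining 3 profiles checked similarly; truth is weakly best in each.)
In every case the truthful bid is at least as good as any alternative, so it is a dominant strategy.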